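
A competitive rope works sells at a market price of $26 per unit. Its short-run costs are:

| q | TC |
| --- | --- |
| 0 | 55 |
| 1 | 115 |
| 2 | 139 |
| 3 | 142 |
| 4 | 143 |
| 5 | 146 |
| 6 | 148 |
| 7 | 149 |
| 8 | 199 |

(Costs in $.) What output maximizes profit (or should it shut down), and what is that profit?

q = 7; profit = $33

Profit at each row (π = 26q − TC): q=0: -55; q=1: -89; q=2: -87; q=3: -64; q=4: -39; q=5: -16; q=6: 8; q=7: 33; q=8: 9.
Profit is maximized at q = 7. AVC there is 94/7 = $13.43 ≤ P, so producing beats shutting down (which would give -$55).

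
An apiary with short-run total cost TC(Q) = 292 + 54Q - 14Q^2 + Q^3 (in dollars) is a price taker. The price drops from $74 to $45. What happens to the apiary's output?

AVC = 54 - 14Q + Q^2, minimized at Q = 7 where min AVC = $5. MC = 54 - 28Q + 3Q^2.
At P = $74 ≥ min AVC, set P = MC on the rising branch: Q = 10.
At P = $45 ≥ min AVC, set P = MC: Q = 9. The firm stays open but cuts output.

Output falls from 10 to 9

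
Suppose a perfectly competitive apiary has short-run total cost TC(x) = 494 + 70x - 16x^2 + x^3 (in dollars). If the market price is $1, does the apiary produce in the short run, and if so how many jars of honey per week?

Variable cost is VC = 70x - 16x^2 + x^3, so AVC = VC/x = 70 - 16x + x^2 and MC = dTC/dx = 70 - 32x + 3x^2.
The AVC parabola has its vertex at x = 16/2 = 8, where AVC = 70 - 16·8 + 8^2 = $6.
P = $1 lies below min AVC = $6; no output level covers variable cost.
The firm minimizes its loss by shutting down and losing only its fixed cost of $494.

Shut down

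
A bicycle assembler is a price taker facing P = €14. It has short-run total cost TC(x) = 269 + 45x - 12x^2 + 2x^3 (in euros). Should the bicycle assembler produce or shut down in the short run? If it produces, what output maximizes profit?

Variable cost is VC = 45x - 12x^2 + 2x^3, so AVC = VC/x = 45 - 12x + 2x^2 and MC = dTC/dx = 45 - 24x + 6x^2.
The AVC parabola has its vertex at x = 12/4 = 3, where AVC = 45 - 12·3 + 2·3^2 = €27.
Since P = €14 < min AVC = €27, price fails to cover variable cost at any output.
The firm minimizes its loss by shutting down and losing only its fixed cost of €269.

Shut down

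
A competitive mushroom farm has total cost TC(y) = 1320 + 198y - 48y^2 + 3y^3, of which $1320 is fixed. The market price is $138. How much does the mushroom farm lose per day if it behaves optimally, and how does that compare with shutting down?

Profit = -$120 at y = 10

AVC = 198 - 48y + 3y^2; min AVC = $6 at y = 8. Since P = $138 ≥ min AVC, the firm produces.
MC = 198 - 96y + 9y^2. Setting P = MC and taking the root on the rising branch gives y* = 10.
TR = 138·10 = 1380. TC = 1320 + 180 = 1500. Profit = 1380 − 1500 = -$120.
That loss of $120 beats the $1320 the firm would lose by shutting down; producing recovers $1200 of fixed cost.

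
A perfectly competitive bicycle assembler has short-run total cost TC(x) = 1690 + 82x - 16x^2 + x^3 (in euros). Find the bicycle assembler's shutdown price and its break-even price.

Shutdown price = €18; break-even price = €173

AVC = 82 - 16x + x^2; minimized at x = 8, giving min AVC = €18. That is the shutdown price.
ATC = 1690/x + 82 - 16x + x^2. Setting dATC/dx = −1690/x^2 − 16 + 2x = 0 gives x = 13 (since 2·13^3 − 16·13^2 = 1690).
min ATC = 1690/13 + 82 − 16·13 + 13^2 = €173. That is the break-even price.
Between these two prices the firm operates at a loss; above €173 it earns a profit.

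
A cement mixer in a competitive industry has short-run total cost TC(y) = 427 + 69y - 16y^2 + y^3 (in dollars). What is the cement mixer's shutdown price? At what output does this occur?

Short-run supply begins at min AVC. From VC = 69y - 16y^2 + y^3, AVC = 69 - 16y + y^2.
dAVC/dy = -16 + 2y = 0 gives y = 8. min AVC = 69 - 16·8 + 8^2 = 5.
For P < $5 the firm produces nothing.

$5 per unit, at y = 8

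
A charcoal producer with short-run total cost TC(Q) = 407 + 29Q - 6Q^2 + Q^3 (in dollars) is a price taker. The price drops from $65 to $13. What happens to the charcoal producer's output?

Output falls from 6 to 0 (the firm shuts down)

AVC = 29 - 6Q + Q^2, minimized at Q = 3 where min AVC = $20. MC = 29 - 12Q + 3Q^2.
At P = $65 ≥ min AVC, set P = MC on the rising branch: Q = 6.
At P = $13 < min AVC = $20, price no longer covers variable cost at any output, so the firm shuts down: Q = 0.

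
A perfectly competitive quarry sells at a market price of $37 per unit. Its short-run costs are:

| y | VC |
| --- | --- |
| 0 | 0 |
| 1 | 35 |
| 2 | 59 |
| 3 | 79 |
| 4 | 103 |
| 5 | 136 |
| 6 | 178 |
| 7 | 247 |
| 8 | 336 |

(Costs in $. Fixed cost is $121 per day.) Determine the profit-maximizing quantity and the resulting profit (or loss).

Compute π = P·y − TC at each output: y=0: -121; y=1: -119; y=2: -106; y=3: -89; y=4: -76; y=5: -72; y=6: -77; y=7: -109; y=8: -161.
Profit is maximized at y = 5. AVC there is 136/5 = $27.20 ≤ P, so producing beats shutting down (which would give -$121).

y = 5; profit = -$72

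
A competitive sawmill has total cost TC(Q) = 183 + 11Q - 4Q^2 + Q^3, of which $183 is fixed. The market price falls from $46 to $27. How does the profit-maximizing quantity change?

Output falls from 5 to 4

AVC = 11 - 4Q + Q^2, minimized at Q = 2 where min AVC = $7. MC = 11 - 8Q + 3Q^2.
With P = $46 above the shutdown price, P = MC gives Q = 5.
At P = $27 ≥ min AVC, set P = MC: Q = 4. The firm stays open but cuts output.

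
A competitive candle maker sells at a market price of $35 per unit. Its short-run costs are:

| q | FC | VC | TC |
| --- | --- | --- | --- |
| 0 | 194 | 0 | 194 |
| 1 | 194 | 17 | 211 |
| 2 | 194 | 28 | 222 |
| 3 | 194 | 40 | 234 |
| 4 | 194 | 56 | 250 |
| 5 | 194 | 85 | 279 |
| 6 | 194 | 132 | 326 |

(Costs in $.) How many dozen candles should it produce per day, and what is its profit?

Compute π = P·q − TC at each output: q=0: -194; q=1: -176; q=2: -152; q=3: -129; q=4: -110; q=5: -104; q=6: -116.
Profit is maximized at q = 5. AVC there is 85/5 = $17 ≤ P, so producing beats shutting down (which would give -$194).

q = 5; profit = -$104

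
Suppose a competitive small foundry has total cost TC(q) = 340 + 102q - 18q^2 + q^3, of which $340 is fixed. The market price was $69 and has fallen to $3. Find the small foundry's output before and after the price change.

Output falls from 11 to 0 (the firm shuts down)

AVC = 102 - 18q + q^2, minimized at q = 9 where min AVC = $21. MC = 102 - 36q + 3q^2.
At P = $69 ≥ min AVC, set P = MC on the rising branch: q = 11.
At P = $3 < min AVC = $21, price no longer covers variable cost at any output, so the firm shuts down: q = 0.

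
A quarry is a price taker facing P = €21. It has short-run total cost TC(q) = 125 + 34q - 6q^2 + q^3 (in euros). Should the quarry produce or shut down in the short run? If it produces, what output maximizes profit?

Variable cost is VC = 34q - 6q^2 + q^3, so AVC = VC/q = 34 - 6q + q^2 and MC = dTC/dq = 34 - 12q + 3q^2.
AVC is minimized where dAVC/dq = -6 + 2q = 0, at q = 3; min AVC = 34 - 6·3 + 3^2 = €25.
With P < min AVC (€21 < €25), every unit sold adds to the loss.
The firm minimizes its loss by shutting down and losing only its fixed cost of €125.

Shut down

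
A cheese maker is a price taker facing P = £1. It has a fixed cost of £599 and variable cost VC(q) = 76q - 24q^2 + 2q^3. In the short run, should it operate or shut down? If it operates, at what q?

Shut down

Strip out fixed cost: VC = 76q - 24q^2 + 2q^3. Then AVC = 76 - 24q + 2q^2 and MC = 76 - 48q + 6q^2.
AVC is minimized where dAVC/dq = -24 + 4q = 0, at q = 6; min AVC = 76 - 24·6 + 2·6^2 = £4.
P = £1 lies below min AVC = £4; no output level covers variable cost.
Shutting down limits the loss to fixed cost, £599.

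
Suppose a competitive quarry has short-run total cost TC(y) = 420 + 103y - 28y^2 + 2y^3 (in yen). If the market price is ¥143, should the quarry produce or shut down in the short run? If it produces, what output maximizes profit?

Produce at y = 10

From TC, MC = TC'(y) = 103 - 56y + 6y^2 and AVC = VC/y = 103 - 28y + 2y^2.
The AVC parabola has its vertex at y = 28/4 = 7, where AVC = 103 - 28·7 + 2·7^2 = ¥5.
Because ¥143 ≥ ¥5, revenue can cover variable cost; the firm operates.
Set P = MC: 143 = 103 - 56y + 6y^2 → -40 - 56y + 6y^2 = 0. The roots are y = -2/3 and y = 10; the profit-maximizing output is on the rising part of MC, so y* = 10.
Check: AVC at y = 10 is ¥23 ≤ P, so revenue covers variable cost.
Profit = P·y − TC = 143·10 − 650 = ¥780.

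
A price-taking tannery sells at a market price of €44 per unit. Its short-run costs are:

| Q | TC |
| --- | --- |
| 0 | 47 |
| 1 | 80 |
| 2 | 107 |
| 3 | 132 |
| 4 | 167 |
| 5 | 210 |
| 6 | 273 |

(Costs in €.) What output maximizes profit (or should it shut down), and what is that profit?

Q = 5; profit = €10

Tabulate TR − TC: Q=0: -47; Q=1: -36; Q=2: -19; Q=3: 0; Q=4: 9; Q=5: 10; Q=6: -9.
Profit is maximized at Q = 5. AVC there is 163/5 = €32.60 ≤ P, so producing beats shutting down (which would give -€47).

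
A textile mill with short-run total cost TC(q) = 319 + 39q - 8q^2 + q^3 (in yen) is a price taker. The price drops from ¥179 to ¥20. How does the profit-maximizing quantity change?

Output falls from 10 to 0 (the firm shuts down)

MC = 39 - 16q + 3q^2; the shutdown threshold is min AVC = ¥23 (at q = 4).
At P = ¥179 ≥ min AVC, set P = MC on the rising branch: q = 10.
At P = ¥20 < min AVC = ¥23, price no longer covers variable cost at any output, so the firm shuts down: q = 0.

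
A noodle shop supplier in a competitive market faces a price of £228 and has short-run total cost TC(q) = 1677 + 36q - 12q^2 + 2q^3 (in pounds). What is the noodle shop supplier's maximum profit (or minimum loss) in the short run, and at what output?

Profit = -£397 at q = 8

AVC = 36 - 12q + 2q^2; min AVC = £18 at q = 3. Since P = £228 ≥ min AVC, the firm produces.
MC = 36 - 24q + 6q^2. Setting P = MC and taking the root on the rising branch gives q* = 8.
TR = 228·8 = 1824. TC = 1677 + 544 = 2221. Profit = 1824 − 2221 = -£397.
That loss of £397 beats the £1677 the firm would lose by shutting down; producing recovers £1280 of fixed cost.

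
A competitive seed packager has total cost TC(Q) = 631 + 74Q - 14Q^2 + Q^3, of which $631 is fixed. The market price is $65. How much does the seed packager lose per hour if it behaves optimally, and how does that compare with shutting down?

Profit = -$307 at Q = 9

AVC = 74 - 14Q + Q^2 has its minimum $25 at Q = 7; price $65 clears that bar, so the firm operates.
With MC = 74 - 28Q + 3Q^2, P = MC on the upward-sloping part at Q* = 9.
TR = 65·9 = 585. TC = 631 + 261 = 892. Profit = 585 − 892 = -$307.
Shutting down would mean losing the fixed cost of $631, so operating at a loss of $307 is better by $324.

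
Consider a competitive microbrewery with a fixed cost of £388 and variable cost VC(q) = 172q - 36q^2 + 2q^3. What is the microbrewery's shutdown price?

The firm shuts down when price falls below the minimum of average variable cost. AVC = VC/q = 172 - 36q + 2q^2.
dAVC/dq = -36 + 4q = 0 gives q = 9. min AVC = 172 - 36·9 + 2·9^2 = 10.
For P < £10 the firm produces nothing.

£10 per unit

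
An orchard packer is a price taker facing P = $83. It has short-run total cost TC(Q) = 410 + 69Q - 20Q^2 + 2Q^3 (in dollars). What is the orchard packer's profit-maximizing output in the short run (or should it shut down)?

From TC, MC = TC'(Q) = 69 - 40Q + 6Q^2 and AVC = VC/Q = 69 - 20Q + 2Q^2.
AVC hits its minimum where MC = AVC, at Q = 5, giving min AVC = 69 - 20·5 + 2·5^2 = $19.
P = $83 exceeds min AVC = $19, so the firm stays open.
Set P = MC: 83 = 69 - 40Q + 6Q^2 → -14 - 40Q + 6Q^2 = 0. The roots are Q = -1/3 and Q = 7; the profit-maximizing output is on the rising part of MC, so Q* = 7.
Check: AVC at Q = 7 is $27 ≤ P, so revenue covers variable cost.
Profit = P·Q − TC = 83·7 − 599 = -$18, a loss, but smaller than the $410 fixed cost the firm would lose by shutting down.

Produce at Q = 7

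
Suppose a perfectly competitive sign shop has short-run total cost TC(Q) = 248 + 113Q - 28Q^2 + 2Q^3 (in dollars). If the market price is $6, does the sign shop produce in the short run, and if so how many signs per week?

Shut down

Variable cost is VC = 113Q - 28Q^2 + 2Q^3, so AVC = VC/Q = 113 - 28Q + 2Q^2 and MC = dTC/dQ = 113 - 56Q + 6Q^2.
AVC is minimized where dAVC/dQ = -28 + 4Q = 0, at Q = 7; min AVC = 113 - 28·7 + 2·7^2 = $15.
Since P = $6 < min AVC = $15, price fails to cover variable cost at any output.
Best response: produce nothing and absorb the $248 fixed cost.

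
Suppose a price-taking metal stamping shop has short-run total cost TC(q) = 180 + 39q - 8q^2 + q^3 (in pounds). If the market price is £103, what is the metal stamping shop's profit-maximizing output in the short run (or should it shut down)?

Variable cost is VC = 39q - 8q^2 + q^3, so AVC = VC/q = 39 - 8q + q^2 and MC = dTC/dq = 39 - 16q + 3q^2.
The AVC parabola has its vertex at q = 8/2 = 4, where AVC = 39 - 8·4 + 4^2 = £23.
P = £103 exceeds min AVC = £23, so the firm stays open.
P = MC gives -64 - 16q + 3q^2 = 0, with roots -8/3 and 8. Take the larger (rising MC): q* = 8.
Check: AVC at q = 8 is £39 ≤ P, so revenue covers variable cost.
Profit = P·q − TC = 103·8 − 492 = £332.

Produce at q = 8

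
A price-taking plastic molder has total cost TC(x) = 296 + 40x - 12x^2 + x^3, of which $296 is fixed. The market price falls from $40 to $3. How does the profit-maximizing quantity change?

MC = 40 - 24x + 3x^2; the shutdown threshold is min AVC = $4 (at x = 6).
At P = $40 ≥ min AVC, set P = MC on the rising branch: x = 8.
At P = $3 < min AVC = $4, price no longer covers variable cost at any output, so the firm shuts down: x = 0.

Output falls from 8 to 0 (the firm shuts down)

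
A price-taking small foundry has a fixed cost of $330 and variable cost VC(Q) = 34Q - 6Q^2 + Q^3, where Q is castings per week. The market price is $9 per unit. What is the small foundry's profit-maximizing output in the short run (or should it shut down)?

Shut down

Variable cost is VC = 34Q - 6Q^2 + Q^3, so AVC = VC/Q = 34 - 6Q + Q^2 and MC = dTC/dQ = 34 - 12Q + 3Q^2.
AVC hits its minimum where MC = AVC, at Q = 3, giving min AVC = 34 - 6·3 + 3^2 = $25.
With P < min AVC ($9 < $25), every unit sold adds to the loss.
Best response: produce nothing and absorb the $330 fixed cost.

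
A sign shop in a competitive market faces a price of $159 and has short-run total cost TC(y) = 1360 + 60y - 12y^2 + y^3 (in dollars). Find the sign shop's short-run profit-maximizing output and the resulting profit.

Profit = -$150 at y = 11

AVC = 60 - 12y + y^2; min AVC = $24 at y = 6. Since P = $159 ≥ min AVC, the firm produces.
MC = 60 - 24y + 3y^2. Setting P = MC and taking the root on the rising branch gives y* = 11.
TR = 159·11 = 1749. TC = 1360 + 539 = 1899. Profit = 1749 − 1899 = -$150.
Shutting down would mean losing the fixed cost of $1360, so operating at a loss of $150 is better by $1210.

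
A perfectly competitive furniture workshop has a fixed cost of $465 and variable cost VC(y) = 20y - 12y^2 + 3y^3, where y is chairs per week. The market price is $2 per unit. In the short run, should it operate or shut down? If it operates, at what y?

Shut down

Strip out fixed cost: VC = 20y - 12y^2 + 3y^3. Then AVC = 20 - 12y + 3y^2 and MC = 20 - 24y + 9y^2.
The AVC parabola has its vertex at y = 12/6 = 2, where AVC = 20 - 12·2 + 3·2^2 = $8.
Since P = $2 < min AVC = $8, price fails to cover variable cost at any output.
The firm minimizes its loss by shutting down and losing only its fixed cost of $465.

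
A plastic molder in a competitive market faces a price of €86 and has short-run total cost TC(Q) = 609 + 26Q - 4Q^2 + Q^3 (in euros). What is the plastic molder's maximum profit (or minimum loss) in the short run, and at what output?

Profit = -€321 at Q = 6

AVC = 26 - 4Q + Q^2 has its minimum €22 at Q = 2; price €86 clears that bar, so the firm operates.
MC = 26 - 8Q + 3Q^2. Setting P = MC and taking the root on the rising branch gives Q* = 6.
TR = 86·6 = 516. TC = 609 + 228 = 837. Profit = 516 − 837 = -€321.
By producing, the firm covers all variable cost plus €288 of fixed cost; shutting down would lose the full €609.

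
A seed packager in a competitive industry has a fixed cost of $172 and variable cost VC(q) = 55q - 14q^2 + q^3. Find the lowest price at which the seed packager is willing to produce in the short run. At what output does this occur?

$6 per unit, at q = 7

The shutdown price is the minimum of AVC. VC = 55q - 14q^2 + q^3, so AVC = 55 - 14q + q^2.
dAVC/dq = -14 + 2q = 0 gives q = 7. min AVC = 55 - 14·7 + 7^2 = 6.
The firm shuts down for any P below $6.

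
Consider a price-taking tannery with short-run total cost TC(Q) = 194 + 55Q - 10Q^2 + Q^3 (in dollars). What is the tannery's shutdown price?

The firm shuts down when price falls below the minimum of average variable cost. AVC = VC/Q = 55 - 10Q + Q^2.
At the minimum of AVC, MC = AVC. MC = 55 - 20Q + 3Q^2; setting MC = AVC gives 2Q^2 - 10Q = 0, so Q = 5. min AVC = 30.
The firm shuts down for any P below $30.

$30 per unit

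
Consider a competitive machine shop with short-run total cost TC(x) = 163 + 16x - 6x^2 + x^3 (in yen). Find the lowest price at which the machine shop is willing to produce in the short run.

¥7 per unit

The firm shuts down when price falls below the minimum of average variable cost. AVC = VC/x = 16 - 6x + x^2.
At the minimum of AVC, MC = AVC. MC = 16 - 12x + 3x^2; setting MC = AVC gives 2x^2 - 6x = 0, so x = 3. min AVC = 7.
So the shutdown price is ¥7.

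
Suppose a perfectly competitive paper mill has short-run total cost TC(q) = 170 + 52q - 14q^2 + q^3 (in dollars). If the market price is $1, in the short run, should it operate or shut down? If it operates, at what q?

Shut down

From TC, MC = TC'(q) = 52 - 28q + 3q^2 and AVC = VC/q = 52 - 14q + q^2.
The AVC parabola has its vertex at q = 14/2 = 7, where AVC = 52 - 14·7 + 7^2 = $3.
P = $1 lies below min AVC = $3; no output level covers variable cost.
The firm minimizes its loss by shutting down and losing only its fixed cost of $170.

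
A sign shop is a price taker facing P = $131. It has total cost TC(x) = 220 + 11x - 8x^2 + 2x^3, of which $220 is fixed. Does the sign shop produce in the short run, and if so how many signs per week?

Strip out fixed cost: VC = 11x - 8x^2 + 2x^3. Then AVC = 11 - 8x + 2x^2 and MC = 11 - 16x + 6x^2.
AVC hits its minimum where MC = AVC, at x = 2, giving min AVC = 11 - 8·2 + 2·2^2 = $3.
Since P = $131 ≥ min AVC = $3, price covers variable cost and the firm should produce.
Set P = MC: 131 = 11 - 16x + 6x^2 → -120 - 16x + 6x^2 = 0. The roots are x = -10/3 and x = 6; the profit-maximizing output is on the rising part of MC, so x* = 6.
Check: AVC at x = 6 is $35 ≤ P, so revenue covers variable cost.
Profit = P·x − TC = 131·6 − 430 = $356.

Produce at x = 6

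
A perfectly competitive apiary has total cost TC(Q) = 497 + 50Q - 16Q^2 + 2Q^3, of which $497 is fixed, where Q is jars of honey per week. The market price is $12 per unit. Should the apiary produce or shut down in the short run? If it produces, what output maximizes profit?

Shut down

From TC, MC = TC'(Q) = 50 - 32Q + 6Q^2 and AVC = VC/Q = 50 - 16Q + 2Q^2.
AVC is minimized where dAVC/dQ = -16 + 4Q = 0, at Q = 4; min AVC = 50 - 16·4 + 2·4^2 = $18.
With P < min AVC ($12 < $18), every unit sold adds to the loss.
Shutting down limits the loss to fixed cost, $497.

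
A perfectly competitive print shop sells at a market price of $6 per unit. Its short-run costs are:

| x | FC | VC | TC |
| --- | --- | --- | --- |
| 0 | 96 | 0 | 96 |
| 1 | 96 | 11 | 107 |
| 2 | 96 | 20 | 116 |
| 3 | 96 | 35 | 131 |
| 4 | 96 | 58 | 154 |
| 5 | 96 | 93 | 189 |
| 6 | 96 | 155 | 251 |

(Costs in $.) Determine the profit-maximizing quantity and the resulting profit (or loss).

Tabulate TR − TC: x=0: -96; x=1: -101; x=2: -104; x=3: -113; x=4: -130; x=5: -159; x=6: -215.
Profit is highest at x = 0. Equivalently, the lowest AVC in the table is 20/2 ≈ $10 at x = 2, and P = $6 falls below it — price never covers variable cost, so the firm shuts down and loses only its fixed cost.

x = 0 (shut down); profit = -$96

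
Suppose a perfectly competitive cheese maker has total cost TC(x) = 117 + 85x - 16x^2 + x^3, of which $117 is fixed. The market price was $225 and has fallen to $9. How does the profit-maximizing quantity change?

MC = 85 - 32x + 3x^2; the shutdown threshold is min AVC = $21 (at x = 8).
At P = $225 ≥ min AVC, set P = MC on the rising branch: x = 14.
At P = $9 < min AVC = $21, price no longer covers variable cost at any output, so the firm shuts down: x = 0.

Output falls from 14 to 0 (the firm shuts down)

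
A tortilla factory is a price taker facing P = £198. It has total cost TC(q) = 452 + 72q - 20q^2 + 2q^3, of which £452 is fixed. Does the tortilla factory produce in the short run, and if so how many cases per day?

Variable cost is VC = 72q - 20q^2 + 2q^3, so AVC = VC/q = 72 - 20q + 2q^2 and MC = dTC/dq = 72 - 40q + 6q^2.
The AVC parabola has its vertex at q = 20/4 = 5, where AVC = 72 - 20·5 + 2·5^2 = £22.
P = £198 exceeds min AVC = £22, so the firm stays open.
Set P = MC: 198 = 72 - 40q + 6q^2 → -126 - 40q + 6q^2 = 0. The roots are q = -7/3 and q = 9; the profit-maximizing output is on the rising part of MC, so q* = 9.
Check: AVC at q = 9 is £54 ≤ P, so revenue covers variable cost.
Profit = P·q − TC = 198·9 − 938 = £844.

Produce at q = 9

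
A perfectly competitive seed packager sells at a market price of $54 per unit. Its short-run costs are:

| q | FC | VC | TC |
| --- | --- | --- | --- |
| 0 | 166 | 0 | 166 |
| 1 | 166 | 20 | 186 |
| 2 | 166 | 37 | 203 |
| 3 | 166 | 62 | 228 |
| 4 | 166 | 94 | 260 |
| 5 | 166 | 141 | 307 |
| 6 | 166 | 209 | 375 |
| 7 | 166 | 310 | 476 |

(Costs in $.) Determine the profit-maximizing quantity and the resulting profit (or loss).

q = 5; profit = -$37

Tabulate TR − TC: q=0: -166; q=1: -132; q=2: -95; q=3: -66; q=4: -44; q=5: -37; q=6: -51; q=7: -98.
Profit is maximized at q = 5. AVC there is 141/5 = $28.20 ≤ P, so producing beats shutting down (which would give -$166).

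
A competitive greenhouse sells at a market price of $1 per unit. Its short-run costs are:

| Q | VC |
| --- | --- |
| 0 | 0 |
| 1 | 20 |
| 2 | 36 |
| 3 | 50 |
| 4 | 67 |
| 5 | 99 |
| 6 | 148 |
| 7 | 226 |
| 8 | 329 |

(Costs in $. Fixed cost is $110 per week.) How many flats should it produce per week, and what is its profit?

Compute π = P·Q − TC at each output: Q=0: -110; Q=1: -129; Q=2: -144; Q=3: -157; Q=4: -173; Q=5: -204; Q=6: -252; Q=7: -329; Q=8: -431.
Profit is highest at Q = 0. Equivalently, the lowest AVC in the table is 50/3 ≈ $16.67 at Q = 3, and P = $1 falls below it — price never covers variable cost, so the firm shuts down and loses only its fixed cost.

Q = 0 (shut down); profit = -$110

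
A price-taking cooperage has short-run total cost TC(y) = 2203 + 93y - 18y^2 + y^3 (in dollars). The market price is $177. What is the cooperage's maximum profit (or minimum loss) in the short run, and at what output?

Profit = -$243 at y = 14

AVC = 93 - 18y + y^2 has its minimum $12 at y = 9; price $177 clears that bar, so the firm operates.
MC = 93 - 36y + 3y^2. Setting P = MC and taking the root on the rising branch gives y* = 14.
TR = 177·14 = 2478. TC = 2203 + 518 = 2721. Profit = 2478 − 2721 = -$243.
By producing, the firm covers all variable cost plus $1960 of fixed cost; shutting down would lose the full $2203.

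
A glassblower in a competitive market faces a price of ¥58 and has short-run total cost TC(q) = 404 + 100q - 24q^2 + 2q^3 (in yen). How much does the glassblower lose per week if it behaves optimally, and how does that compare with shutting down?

AVC = 100 - 24q + 2q^2; min AVC = ¥28 at q = 6. Since P = ¥58 ≥ min AVC, the firm produces.
With MC = 100 - 48q + 6q^2, P = MC on the upward-sloping part at q* = 7.
TR = 58·7 = 406. TC = 404 + 210 = 614. Profit = 406 − 614 = -¥208.
That loss of ¥208 beats the ¥404 the firm would lose by shutting down; producing recovers ¥196 of fixed cost.

Profit = -¥208 at q = 7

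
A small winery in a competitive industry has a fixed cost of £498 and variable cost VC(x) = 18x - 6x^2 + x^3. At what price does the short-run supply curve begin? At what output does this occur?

The shutdown price is the minimum of AVC. VC = 18x - 6x^2 + x^3, so AVC = 18 - 6x + x^2.
dAVC/dx = -6 + 2x = 0 gives x = 3. min AVC = 18 - 6·3 + 3^2 = 9.
For P < £9 the firm produces nothing.

£9 per unit, at x = 3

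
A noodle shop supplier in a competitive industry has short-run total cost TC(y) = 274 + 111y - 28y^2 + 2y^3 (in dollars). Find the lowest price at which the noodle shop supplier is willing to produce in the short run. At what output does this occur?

$13 per unit, at y = 7

The firm shuts down when price falls below the minimum of average variable cost. AVC = VC/y = 111 - 28y + 2y^2.
dAVC/dy = -28 + 4y = 0 gives y = 7. min AVC = 111 - 28·7 + 2·7^2 = 13.
So the shutdown price is $13.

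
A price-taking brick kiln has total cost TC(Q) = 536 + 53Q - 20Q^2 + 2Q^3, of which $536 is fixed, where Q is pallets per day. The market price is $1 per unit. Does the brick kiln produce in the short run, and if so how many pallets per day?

Strip out fixed cost: VC = 53Q - 20Q^2 + 2Q^3. Then AVC = 53 - 20Q + 2Q^2 and MC = 53 - 40Q + 6Q^2.
AVC is minimized where dAVC/dQ = -20 + 4Q = 0, at Q = 5; min AVC = 53 - 20·5 + 2·5^2 = $3.
With P < min AVC ($1 < $3), every unit sold adds to the loss.
The firm minimizes its loss by shutting down and losing only its fixed cost of $536.

Shut down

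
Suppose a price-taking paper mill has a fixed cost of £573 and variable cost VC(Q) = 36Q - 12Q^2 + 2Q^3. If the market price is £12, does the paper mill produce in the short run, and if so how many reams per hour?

From TC, MC = TC'(Q) = 36 - 24Q + 6Q^2 and AVC = VC/Q = 36 - 12Q + 2Q^2.
AVC hits its minimum where MC = AVC, at Q = 3, giving min AVC = 36 - 12·3 + 2·3^2 = £18.
P = £12 lies below min AVC = £18; no output level covers variable cost.
The firm minimizes its loss by shutting down and losing only its fixed cost of £573.

Shut down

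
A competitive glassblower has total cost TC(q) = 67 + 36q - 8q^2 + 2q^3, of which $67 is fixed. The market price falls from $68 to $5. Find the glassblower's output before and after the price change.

Output falls from 4 to 0 (the firm shuts down)

MC = 36 - 16q + 6q^2; the shutdown threshold is min AVC = $28 (at q = 2).
With P = $68 above the shutdown price, P = MC gives q = 4.
At P = $5 < min AVC = $28, price no longer covers variable cost at any output, so the firm shuts down: q = 0.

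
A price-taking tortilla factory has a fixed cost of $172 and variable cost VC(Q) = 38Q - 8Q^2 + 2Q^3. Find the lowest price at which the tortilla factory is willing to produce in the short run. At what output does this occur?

$30 per unit, at Q = 2

Short-run supply begins at min AVC. From VC = 38Q - 8Q^2 + 2Q^3, AVC = 38 - 8Q + 2Q^2.
At the minimum of AVC, MC = AVC. MC = 38 - 16Q + 6Q^2; setting MC = AVC gives 4Q^2 - 8Q = 0, so Q = 2. min AVC = 30.
So the shutdown price is $30.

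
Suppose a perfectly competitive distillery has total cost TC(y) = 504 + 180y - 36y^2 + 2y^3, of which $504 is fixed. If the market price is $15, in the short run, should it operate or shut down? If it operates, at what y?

Strip out fixed cost: VC = 180y - 36y^2 + 2y^3. Then AVC = 180 - 36y + 2y^2 and MC = 180 - 72y + 6y^2.
AVC is minimized where dAVC/dy = -36 + 4y = 0, at y = 9; min AVC = 180 - 36·9 + 2·9^2 = $18.
With P < min AVC ($15 < $18), every unit sold adds to the loss.
The firm minimizes its loss by shutting down and losing only its fixed cost of $504.

Shut down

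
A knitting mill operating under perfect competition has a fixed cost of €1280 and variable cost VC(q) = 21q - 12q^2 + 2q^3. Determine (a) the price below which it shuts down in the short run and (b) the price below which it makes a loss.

Shutdown price = €3; break-even price = €213

Shutdown price = min AVC. AVC = 21 - 12q + 2q^2, with vertex at q = 3 and minimum €3.
ATC = 1280/q + 21 - 12q + 2q^2. Setting dATC/dq = −1280/q^2 − 12 + 4q = 0 gives q = 8 (since 4·8^3 − 12·8^2 = 1280).
min ATC = 1280/8 + 21 − 12·8 + 2·8^2 = €213. That is the break-even price.
For €3 ≤ P < €213 the firm produces at a loss; below €3 it shuts down.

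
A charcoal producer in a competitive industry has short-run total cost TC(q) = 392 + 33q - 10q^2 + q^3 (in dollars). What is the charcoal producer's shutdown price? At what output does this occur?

The firm shuts down when price falls below the minimum of average variable cost. AVC = VC/q = 33 - 10q + q^2.
dAVC/dq = -10 + 2q = 0 gives q = 5. min AVC = 33 - 10·5 + 5^2 = 8.
The firm shuts down for any P below $8.

$8 per unit, at q = 5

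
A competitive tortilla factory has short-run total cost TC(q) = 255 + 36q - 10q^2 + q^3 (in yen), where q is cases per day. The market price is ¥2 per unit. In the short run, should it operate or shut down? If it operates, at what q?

Shut down

Variable cost is VC = 36q - 10q^2 + q^3, so AVC = VC/q = 36 - 10q + q^2 and MC = dTC/dq = 36 - 20q + 3q^2.
AVC hits its minimum where MC = AVC, at q = 5, giving min AVC = 36 - 10·5 + 5^2 = ¥11.
Since P = ¥2 < min AVC = ¥11, price fails to cover variable cost at any output.
Shutting down limits the loss to fixed cost, ¥255.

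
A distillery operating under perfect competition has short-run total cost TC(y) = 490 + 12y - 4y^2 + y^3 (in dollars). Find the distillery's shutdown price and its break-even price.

Shutdown price = $8; break-even price = $103

AVC = 12 - 4y + y^2; minimized at y = 2, giving min AVC = $8. That is the shutdown price.
ATC = 490/y + 12 - 4y + y^2. Setting dATC/dy = −490/y^2 − 4 + 2y = 0 gives y = 7 (since 2·7^3 − 4·7^2 = 490).
min ATC = 490/7 + 12 − 4·7 + 7^2 = $103. That is the break-even price.
For $8 ≤ P < $103 the firm produces at a loss; below $8 it shuts down.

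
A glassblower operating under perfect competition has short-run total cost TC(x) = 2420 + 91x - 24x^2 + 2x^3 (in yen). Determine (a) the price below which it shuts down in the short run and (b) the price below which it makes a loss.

Shutdown price = ¥19; break-even price = ¥289

Shutdown price = min AVC. AVC = 91 - 24x + 2x^2, with vertex at x = 6 and minimum ¥19.
ATC = 2420/x + 91 - 24x + 2x^2. Setting dATC/dx = −2420/x^2 − 24 + 4x = 0 gives x = 11 (since 4·11^3 − 24·11^2 = 2420).
min ATC = 2420/11 + 91 − 24·11 + 2·11^2 = ¥289. That is the break-even price.
Between these two prices the firm operates at a loss; above ¥289 it earns a profit.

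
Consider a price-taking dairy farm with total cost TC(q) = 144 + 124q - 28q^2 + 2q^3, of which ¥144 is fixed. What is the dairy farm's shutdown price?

Short-run supply begins at min AVC. From VC = 124q - 28q^2 + 2q^3, AVC = 124 - 28q + 2q^2.
dAVC/dq = -28 + 4q = 0 gives q = 7. min AVC = 124 - 28·7 + 2·7^2 = 26.
So the shutdown price is ¥26.

¥26 per unit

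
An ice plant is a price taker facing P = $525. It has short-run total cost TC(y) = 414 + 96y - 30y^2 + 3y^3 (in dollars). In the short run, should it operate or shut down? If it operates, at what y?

Variable cost is VC = 96y - 30y^2 + 3y^3, so AVC = VC/y = 96 - 30y + 3y^2 and MC = dTC/dy = 96 - 60y + 9y^2.
AVC hits its minimum where MC = AVC, at y = 5, giving min AVC = 96 - 30·5 + 3·5^2 = $21.
Since P = $525 ≥ min AVC = $21, price covers variable cost and the firm should produce.
P = MC gives -429 - 60y + 9y^2 = 0, with roots -13/3 and 11. Take the larger (rising MC): y* = 11.
Check: AVC at y = 11 is $129 ≤ P, so revenue covers variable cost.
Profit = P·y − TC = 525·11 − 1833 = $3942.

Produce at y = 11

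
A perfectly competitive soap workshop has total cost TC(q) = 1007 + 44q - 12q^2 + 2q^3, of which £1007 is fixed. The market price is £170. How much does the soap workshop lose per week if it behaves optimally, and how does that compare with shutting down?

AVC = 44 - 12q + 2q^2; min AVC = £26 at q = 3. Since P = £170 ≥ min AVC, the firm produces.
MC = 44 - 24q + 6q^2. Setting P = MC and taking the root on the rising branch gives q* = 7.
TR = 170·7 = 1190. TC = 1007 + 406 = 1413. Profit = 1190 − 1413 = -£223.
That loss of £223 beats the £1007 the firm would lose by shutting down; producing recovers £784 of fixed cost.

Profit = -£223 at q = 7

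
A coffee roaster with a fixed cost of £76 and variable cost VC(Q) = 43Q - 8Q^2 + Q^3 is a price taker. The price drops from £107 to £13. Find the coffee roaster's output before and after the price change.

Output falls from 8 to 0 (the firm shuts down)

MC = 43 - 16Q + 3Q^2; the shutdown threshold is min AVC = £27 (at Q = 4).
At P = £107 ≥ min AVC, set P = MC on the rising branch: Q = 8.
At P = £13 < min AVC = £27, price no longer covers variable cost at any output, so the firm shuts down: Q = 0.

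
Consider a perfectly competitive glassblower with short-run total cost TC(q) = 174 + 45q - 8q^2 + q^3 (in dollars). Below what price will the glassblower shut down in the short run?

Short-run supply begins at min AVC. From VC = 45q - 8q^2 + q^3, AVC = 45 - 8q + q^2.
dAVC/dq = -8 + 2q = 0 gives q = 4. min AVC = 45 - 8·4 + 4^2 = 29.
For P < $29 the firm produces nothing.

$29 per unit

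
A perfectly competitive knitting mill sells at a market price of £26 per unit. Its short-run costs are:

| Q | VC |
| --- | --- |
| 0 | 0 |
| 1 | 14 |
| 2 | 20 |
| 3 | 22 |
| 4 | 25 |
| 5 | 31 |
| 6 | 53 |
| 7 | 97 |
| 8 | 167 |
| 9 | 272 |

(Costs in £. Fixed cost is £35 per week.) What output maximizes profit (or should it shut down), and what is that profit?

Q = 6; profit = £68

Tabulate TR − TC: Q=0: -35; Q=1: -23; Q=2: -3; Q=3: 21; Q=4: 44; Q=5: 64; Q=6: 68; Q=7: 50; Q=8: 6; Q=9: -73.
Profit is maximized at Q = 6. AVC there is 53/6 = £8.83 ≤ P, so producing beats shutting down (which would give -£35).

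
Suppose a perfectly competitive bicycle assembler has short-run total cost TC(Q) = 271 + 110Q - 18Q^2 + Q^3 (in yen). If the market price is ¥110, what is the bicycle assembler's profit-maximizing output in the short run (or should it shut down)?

Produce at Q = 12

Strip out fixed cost: VC = 110Q - 18Q^2 + Q^3. Then AVC = 110 - 18Q + Q^2 and MC = 110 - 36Q + 3Q^2.
The AVC parabola has its vertex at Q = 18/2 = 9, where AVC = 110 - 18·9 + 9^2 = ¥29.
Because ¥110 ≥ ¥29, revenue can cover variable cost; the firm operates.
Set P = MC: 110 = 110 - 36Q + 3Q^2 → -36Q + 3Q^2 = 0. The roots are Q = 0 and Q = 12; the profit-maximizing output is on the rising part of MC, so Q* = 12.
Check: AVC at Q = 12 is ¥38 ≤ P, so revenue covers variable cost.
Profit = P·Q − TC = 110·12 − 727 = ¥593.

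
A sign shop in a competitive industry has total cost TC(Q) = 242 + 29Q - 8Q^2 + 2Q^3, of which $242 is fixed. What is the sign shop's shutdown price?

The shutdown price is the minimum of AVC. VC = 29Q - 8Q^2 + 2Q^3, so AVC = 29 - 8Q + 2Q^2.
At the minimum of AVC, MC = AVC. MC = 29 - 16Q + 6Q^2; setting MC = AVC gives 4Q^2 - 8Q = 0, so Q = 2. min AVC = 21.
For P < $21 the firm produces nothing.

$21 per unit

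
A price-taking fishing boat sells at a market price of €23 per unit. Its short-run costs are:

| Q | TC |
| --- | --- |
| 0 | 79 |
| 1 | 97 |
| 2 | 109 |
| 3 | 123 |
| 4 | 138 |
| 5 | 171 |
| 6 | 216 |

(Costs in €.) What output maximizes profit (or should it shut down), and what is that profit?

Q = 4; profit = -€46

Compute π = P·Q − TC at each output: Q=0: -79; Q=1: -74; Q=2: -63; Q=3: -54; Q=4: -46; Q=5: -56; Q=6: -78.
Profit is maximized at Q = 4. AVC there is 59/4 = €14.75 ≤ P, so producing beats shutting down (which would give -€79).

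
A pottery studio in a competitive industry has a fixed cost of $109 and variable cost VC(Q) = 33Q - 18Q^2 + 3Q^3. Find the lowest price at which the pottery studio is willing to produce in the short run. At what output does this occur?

$6 per unit, at Q = 3

The firm shuts down when price falls below the minimum of average variable cost. AVC = VC/Q = 33 - 18Q + 3Q^2.
At the minimum of AVC, MC = AVC. MC = 33 - 36Q + 9Q^2; setting MC = AVC gives 6Q^2 - 18Q = 0, so Q = 3. min AVC = 6.
So the shutdown price is $6.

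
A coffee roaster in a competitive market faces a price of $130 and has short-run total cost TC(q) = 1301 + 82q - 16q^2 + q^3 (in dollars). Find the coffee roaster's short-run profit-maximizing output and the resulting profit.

AVC = 82 - 16q + q^2; min AVC = $18 at q = 8. Since P = $130 ≥ min AVC, the firm produces.
With MC = 82 - 32q + 3q^2, P = MC on the upward-sloping part at q* = 12.
TR = 130·12 = 1560. TC = 1301 + 408 = 1709. Profit = 1560 − 1709 = -$149.
That loss of $149 beats the $1301 the firm would lose by shutting down; producing recovers $1152 of fixed cost.

Profit = -$149 at q = 12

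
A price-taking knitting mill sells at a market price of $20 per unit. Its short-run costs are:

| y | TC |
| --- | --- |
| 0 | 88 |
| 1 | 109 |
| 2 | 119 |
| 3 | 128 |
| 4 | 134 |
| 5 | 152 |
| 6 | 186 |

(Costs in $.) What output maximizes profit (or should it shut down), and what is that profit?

y = 5; profit = -$52

Tabulate TR − TC: y=0: -88; y=1: -89; y=2: -79; y=3: -68; y=4: -54; y=5: -52; y=6: -66.
Profit is maximized at y = 5. AVC there is 64/5 = $12.80 ≤ P, so producing beats shutting down (which would give -$88).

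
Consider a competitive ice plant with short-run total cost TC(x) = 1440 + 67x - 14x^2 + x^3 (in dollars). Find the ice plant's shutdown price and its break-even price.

AVC = 67 - 14x + x^2; minimized at x = 7, giving min AVC = $18. That is the shutdown price.
ATC = 1440/x + 67 - 14x + x^2. Setting dATC/dx = −1440/x^2 − 14 + 2x = 0 gives x = 12 (since 2·12^3 − 14·12^2 = 1440).
min ATC = 1440/12 + 67 − 14·12 + 12^2 = $163. That is the break-even price.
For $18 ≤ P < $163 the firm produces at a loss; below $18 it shuts down.

Shutdown price = $18; break-even price = $163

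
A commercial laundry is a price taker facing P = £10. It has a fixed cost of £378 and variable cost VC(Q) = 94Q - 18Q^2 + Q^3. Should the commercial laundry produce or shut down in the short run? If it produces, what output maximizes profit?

Shut down

Variable cost is VC = 94Q - 18Q^2 + Q^3, so AVC = VC/Q = 94 - 18Q + Q^2 and MC = dTC/dQ = 94 - 36Q + 3Q^2.
The AVC parabola has its vertex at Q = 18/2 = 9, where AVC = 94 - 18·9 + 9^2 = £13.
With P < min AVC (£10 < £13), every unit sold adds to the loss.
Shutting down limits the loss to fixed cost, £378.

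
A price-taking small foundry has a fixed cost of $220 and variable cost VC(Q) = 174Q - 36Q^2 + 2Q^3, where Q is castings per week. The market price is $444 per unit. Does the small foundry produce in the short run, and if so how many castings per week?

Produce at Q = 15

From TC, MC = TC'(Q) = 174 - 72Q + 6Q^2 and AVC = VC/Q = 174 - 36Q + 2Q^2.
The AVC parabola has its vertex at Q = 36/4 = 9, where AVC = 174 - 36·9 + 2·9^2 = $12.
Since P = $444 ≥ min AVC = $12, price covers variable cost and the firm should produce.
Set P = MC: 444 = 174 - 72Q + 6Q^2 → -270 - 72Q + 6Q^2 = 0. The roots are Q = -3 and Q = 15; the profit-maximizing output is on the rising part of MC, so Q* = 15.
Check: AVC at Q = 15 is $84 ≤ P, so revenue covers variable cost.
Profit = P·Q − TC = 444·15 − 1480 = $5180.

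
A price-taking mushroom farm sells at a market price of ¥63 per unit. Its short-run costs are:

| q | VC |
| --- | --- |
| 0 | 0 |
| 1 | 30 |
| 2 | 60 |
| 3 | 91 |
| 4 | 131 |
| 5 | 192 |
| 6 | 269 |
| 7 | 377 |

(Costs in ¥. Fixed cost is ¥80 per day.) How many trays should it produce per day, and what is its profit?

q = 5; profit = ¥43

Compute π = P·q − TC at each output: q=0: -80; q=1: -47; q=2: -14; q=3: 18; q=4: 41; q=5: 43; q=6: 29; q=7: -16.
Profit is maximized at q = 5. AVC there is 192/5 = ¥38.40 ≤ P, so producing beats shutting down (which would give -¥80).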